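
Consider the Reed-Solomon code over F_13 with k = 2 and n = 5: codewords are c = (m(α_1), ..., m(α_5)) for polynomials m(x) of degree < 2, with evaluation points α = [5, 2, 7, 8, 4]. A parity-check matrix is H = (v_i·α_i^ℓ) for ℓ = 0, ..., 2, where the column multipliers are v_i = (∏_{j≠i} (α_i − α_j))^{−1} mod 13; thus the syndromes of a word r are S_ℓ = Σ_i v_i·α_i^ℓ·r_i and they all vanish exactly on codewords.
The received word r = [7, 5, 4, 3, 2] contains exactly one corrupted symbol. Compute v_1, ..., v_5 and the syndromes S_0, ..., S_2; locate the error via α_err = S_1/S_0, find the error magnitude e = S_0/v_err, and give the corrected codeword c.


S = (1, 8, 12), error at position 4, error magnitude e = 7, c = [7, 5, 4, 9, 2].

Step 1: column multipliers v_i = (∏_{j≠i}(α_i − α_j))^{−1} mod 13.
  i = 1 (α = 5): (5−2)(5−7)(5−8)(5−4) = 3·(−2)·(−3)·1 = 18 ≡ 5, so v_1 = 5^{−1} = 8 (mod 13).
  i = 2 (α = 2): (2−5)(2−7)(2−8)(2−4) = (−3)·(−5)·(−6)·(−2) = 180 ≡ 11, so v_2 = 11^{−1} = 6 (mod 13).
  i = 3 (α = 7): (7−5)(7−2)(7−8)(7−4) = 2·5·(−1)·3 = −30 ≡ 9, so v_3 = 9^{−1} = 3 (mod 13).
  i = 4 (α = 8): (8−5)(8−2)(8−7)(8−4) = 3·6·1·4 = 72 ≡ 7, so v_4 = 7^{−1} = 2 (mod 13).
  i = 5 (α = 4): (4−5)(4−2)(4−7)(4−8) = (−1)·2·(−3)·(−4) = −24 ≡ 2, so v_5 = 2^{−1} = 7 (mod 13).
  v = [8, 6, 3, 2, 7].
Step 2: syndromes of r = [7, 5, 4, 3, 2] (all sums mod 13).
  S_0 = Σ v_i r_i = 8·7 + 6·5 + 3·4 + 2·3 + 7·2 = 118 ≡ 1.
  S_1 = Σ v_i α_i r_i = 8·5·7 + 6·2·5 + 3·7·4 + 2·8·3 + 7·4·2 = 528 ≡ 8.
  α_i^2 mod 13 = [12, 4, 10, 12, 3].
  S_2 = Σ v_i α_i^2 r_i = 8·12·7 + 6·4·5 + 3·10·4 + 2·12·3 + 7·3·2 = 1026 ≡ 12.
  S = (1, 8, 12) ≠ 0, so r is not a codeword (an error is present).
Step 3: locate the error. For a single error e at position i, S_ℓ = v_i·e·α_i^ℓ, so α_err = S_1/S_0.
  S_0^{−1} = 1^{−1} = 1 (mod 13), so α_err = 8·1 = 8 ≡ 8 = α_4. Error position i = 4.
  Consistency check: S_2/S_1 = 12·5 = 60 ≡ 8 = α_err ✓ (single-error assumption holds).
Step 4: error magnitude e = S_0/v_4 = S_0·∏_{j≠4}(α_4 − α_j) = 1·7 = 7 ≡ 7 (mod 13).
Step 5: correct position 4: c_4 = r_4 − e = 3 − 7 ≡ 9 (mod 13). Hence c = [7, 5, 4, 9, 2].
  Check: interpolating c through the α_i gives m(x) = 8 + 5·x (degree < 2) with m(α_i) = c_i for every i, so c is indeed a codeword.


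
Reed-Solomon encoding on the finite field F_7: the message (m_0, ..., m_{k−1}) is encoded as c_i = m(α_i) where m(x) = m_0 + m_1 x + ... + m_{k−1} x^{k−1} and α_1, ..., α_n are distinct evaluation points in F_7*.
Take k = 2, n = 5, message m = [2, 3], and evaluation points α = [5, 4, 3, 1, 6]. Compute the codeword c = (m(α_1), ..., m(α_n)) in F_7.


c = [3, 0, 4, 5, 6]

Message polynomial: m(x) = 2 + 3·x (mod 7).
For each evaluation point α_i, compute m(α_i) mod 7:
  α_1 = 5: Horner steps 3 → 3, so m(5) = 3.
  α_2 = 4: Horner steps 3 → 0, so m(4) = 0.
  α_3 = 3: Horner steps 3 → 4, so m(3) = 4.
  α_4 = 1: Horner steps 3 → 5, so m(1) = 5.
  α_5 = 6: Horner steps 3 → 6, so m(6) = 6.
Codeword c = [3, 0, 4, 5, 6] ∈ F_7^5.


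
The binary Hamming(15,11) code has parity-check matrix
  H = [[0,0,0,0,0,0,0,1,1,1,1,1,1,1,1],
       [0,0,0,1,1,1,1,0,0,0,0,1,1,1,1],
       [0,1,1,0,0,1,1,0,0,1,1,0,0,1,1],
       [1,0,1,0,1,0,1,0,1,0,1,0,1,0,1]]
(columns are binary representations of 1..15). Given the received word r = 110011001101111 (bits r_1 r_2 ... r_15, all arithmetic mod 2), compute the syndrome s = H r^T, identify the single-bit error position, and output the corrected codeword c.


s = (0, 0, 1, 1)^T, error position = 3, corrected codeword c = 111011001101111

Compute s = H r^T mod 2 one row at a time:
  s_1 = 0 + 1 + 1 + 0 + 1 + 1 + 1 + 1 = 6 ≡ 0 (mod 2).
  s_2 = 0 + 1 + 1 + 0 + 1 + 1 + 1 + 1 = 6 ≡ 0 (mod 2).
  s_3 = 1 + 0 + 1 + 0 + 1 + 0 + 1 + 1 = 5 ≡ 1 (mod 2).
  s_4 = 1 + 0 + 1 + 0 + 1 + 0 + 1 + 1 = 5 ≡ 1 (mod 2).
s = (0, 0, 1, 1)^T — this equals column 3 of H (binary 0011), so error is at position 3.
Correct: flip bit 3 of r = 110011001101111 to get c = 111011001101111.


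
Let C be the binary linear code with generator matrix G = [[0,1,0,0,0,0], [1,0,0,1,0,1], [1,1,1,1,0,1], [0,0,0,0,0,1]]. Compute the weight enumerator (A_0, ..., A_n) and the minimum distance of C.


Weight distribution: A_0 = 1, A_1 = 3, A_2 = 4, A_3 = 4, A_4 = 3, A_5 = 1. Minimum distance d = 1.

Enumerate all 2^4 = 16 messages m ∈ F_2^4.
For each, compute codeword c = mG in F_2^6, then tally its weight.
  m = 0000 → c = 000000, weight = 0.
  m = 1000 → c = 010000, weight = 1.
  m = 0100 → c = 100101, weight = 3.
  m = 1100 → c = 110101, weight = 4.
  m = 0010 → c = 111101, weight = 5.
  m = 1010 → c = 101101, weight = 4.
  m = 0110 → c = 011000, weight = 2.
  m = 1110 → c = 001000, weight = 1.
  m = 0001 → c = 000001, weight = 1.
  m = 1001 → c = 010001, weight = 2.
  m = 0101 → c = 100100, weight = 2.
  m = 1101 → c = 110100, weight = 3.
  m = 0011 → c = 111100, weight = 4.
  m = 1011 → c = 101100, weight = 3.
  m = 0111 → c = 011001, weight = 3.
  m = 1111 → c = 001001, weight = 2.
Tally weights:
  weight 0: 1 codewords.
  weight 1: 3 codewords.
  weight 2: 4 codewords.
  weight 3: 4 codewords.
  weight 4: 3 codewords.
  weight 5: 1 codewords.
Minimum distance d = smallest w > 0 with A_w > 0 = 1.
Sanity: Σ A_w = 16 = 2^4 = 16 ✓.


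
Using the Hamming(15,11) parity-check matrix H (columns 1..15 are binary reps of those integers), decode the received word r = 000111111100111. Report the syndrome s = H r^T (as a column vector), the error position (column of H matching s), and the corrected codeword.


s = (0, 1, 1, 1)^T, error position = 7, corrected codeword c = 000111011100111

Compute s = H r^T mod 2 one row at a time:
  s_1 = 1 + 1 + 1 + 0 + 0 + 1 + 1 + 1 = 6 ≡ 0 (mod 2).
  s_2 = 1 + 1 + 1 + 1 + 0 + 1 + 1 + 1 = 7 ≡ 1 (mod 2).
  s_3 = 0 + 0 + 1 + 1 + 1 + 0 + 1 + 1 = 5 ≡ 1 (mod 2).
  s_4 = 0 + 0 + 1 + 1 + 1 + 0 + 1 + 1 = 5 ≡ 1 (mod 2).
s = (0, 1, 1, 1)^T — this equals column 7 of H (binary 0111), so error is at position 7.
Correct: flip bit 7 of r = 000111111100111 to get c = 000111011100111.


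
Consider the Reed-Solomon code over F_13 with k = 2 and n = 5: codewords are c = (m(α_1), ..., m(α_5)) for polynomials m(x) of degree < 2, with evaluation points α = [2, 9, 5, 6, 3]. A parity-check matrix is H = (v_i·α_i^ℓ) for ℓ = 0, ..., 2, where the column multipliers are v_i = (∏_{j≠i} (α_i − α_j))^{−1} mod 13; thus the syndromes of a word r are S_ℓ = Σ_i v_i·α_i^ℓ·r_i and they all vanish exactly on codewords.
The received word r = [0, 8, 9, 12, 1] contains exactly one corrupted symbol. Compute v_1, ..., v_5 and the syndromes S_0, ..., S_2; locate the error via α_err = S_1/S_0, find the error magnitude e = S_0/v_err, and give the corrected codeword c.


S = (8, 11, 7), error at position 5, error magnitude e = 11, c = [0, 8, 9, 12, 3].

Step 1: column multipliers v_i = (∏_{j≠i}(α_i − α_j))^{−1} mod 13.
  i = 1 (α = 2): (2−9)(2−5)(2−6)(2−3) = (−7)·(−3)·(−4)·(−1) = 84 ≡ 6, so v_1 = 6^{−1} = 11 (mod 13).
  i = 2 (α = 9): (9−2)(9−5)(9−6)(9−3) = 7·4·3·6 = 504 ≡ 10, so v_2 = 10^{−1} = 4 (mod 13).
  i = 3 (α = 5): (5−2)(5−9)(5−6)(5−3) = 3·(−4)·(−1)·2 = 24 ≡ 11, so v_3 = 11^{−1} = 6 (mod 13).
  i = 4 (α = 6): (6−2)(6−9)(6−5)(6−3) = 4·(−3)·1·3 = −36 ≡ 3, so v_4 = 3^{−1} = 9 (mod 13).
  i = 5 (α = 3): (3−2)(3−9)(3−5)(3−6) = 1·(−6)·(−2)·(−3) = −36 ≡ 3, so v_5 = 3^{−1} = 9 (mod 13).
  v = [11, 4, 6, 9, 9].
Step 2: syndromes of r = [0, 8, 9, 12, 1] (all sums mod 13).
  S_0 = Σ v_i r_i = 11·0 + 4·8 + 6·9 + 9·12 + 9·1 = 203 ≡ 8.
  S_1 = Σ v_i α_i r_i = 11·2·0 + 4·9·8 + 6·5·9 + 9·6·12 + 9·3·1 = 1233 ≡ 11.
  α_i^2 mod 13 = [4, 3, 12, 10, 9].
  S_2 = Σ v_i α_i^2 r_i = 11·4·0 + 4·3·8 + 6·12·9 + 9·10·12 + 9·9·1 = 1905 ≡ 7.
  S = (8, 11, 7) ≠ 0, so r is not a codeword (an error is present).
Step 3: locate the error. For a single error e at position i, S_ℓ = v_i·e·α_i^ℓ, so α_err = S_1/S_0.
  S_0^{−1} = 8^{−1} = 5 (mod 13), so α_err = 11·5 = 55 ≡ 3 = α_5. Error position i = 5.
  Consistency check: S_2/S_1 = 7·6 = 42 ≡ 3 = α_err ✓ (single-error assumption holds).
Step 4: error magnitude e = S_0/v_5 = S_0·∏_{j≠5}(α_5 − α_j) = 8·3 = 24 ≡ 11 (mod 13).
Step 5: correct position 5: c_5 = r_5 − e = 1 − 11 ≡ 3 (mod 13). Hence c = [0, 8, 9, 12, 3].
  Check: interpolating c through the α_i gives m(x) = 7 + 3·x (degree < 2) with m(α_i) = c_i for every i, so c is indeed a codeword.


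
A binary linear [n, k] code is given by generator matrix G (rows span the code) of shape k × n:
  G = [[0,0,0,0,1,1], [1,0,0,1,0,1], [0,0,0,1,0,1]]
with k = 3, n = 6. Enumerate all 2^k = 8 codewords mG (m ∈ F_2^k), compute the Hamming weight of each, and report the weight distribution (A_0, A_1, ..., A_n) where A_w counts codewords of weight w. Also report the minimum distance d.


Weight distribution: A_0 = 1, A_1 = 1, A_2 = 3, A_3 = 3. Minimum distance d = 1.

Enumerate all 2^3 = 8 messages m ∈ F_2^3.
For each, compute codeword c = mG in F_2^6, then tally its weight.
  m = 000 → c = 000000, weight = 0.
  m = 100 → c = 000011, weight = 2.
  m = 010 → c = 100101, weight = 3.
  m = 110 → c = 100110, weight = 3.
  m = 001 → c = 000101, weight = 2.
  m = 101 → c = 000110, weight = 2.
  m = 011 → c = 100000, weight = 1.
  m = 111 → c = 100011, weight = 3.
Tally weights:
  weight 0: 1 codewords.
  weight 1: 1 codewords.
  weight 2: 3 codewords.
  weight 3: 3 codewords.
Minimum distance d = smallest w > 0 with A_w > 0 = 1.
Sanity: Σ A_w = 8 = 2^3 = 8 ✓.


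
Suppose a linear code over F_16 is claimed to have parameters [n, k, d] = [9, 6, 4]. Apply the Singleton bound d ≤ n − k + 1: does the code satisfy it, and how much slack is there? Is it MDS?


Singleton RHS = n − k + 1 = 4, slack = 0, bound satisfied, MDS.

Singleton bound: d ≤ n − k + 1.
Here n = 9, k = 6, so n − k + 1 = 4.
Given d = 4, check d ≤ 4: YES.
Slack = (n − k + 1) − d = 0.
The code is MDS (slack = 0).
Description: the claimed parameters are [9, 6, 4]_16; such a code would be MDS (meets Singleton bound).


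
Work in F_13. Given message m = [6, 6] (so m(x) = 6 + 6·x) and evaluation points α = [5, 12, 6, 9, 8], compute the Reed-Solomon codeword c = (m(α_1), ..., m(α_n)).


c = [10, 0, 3, 8, 2]

Message polynomial: m(x) = 6 + 6·x (mod 13).
For each evaluation point α_i, compute m(α_i) mod 13:
  α_1 = 5: Horner steps 6 → 10, so m(5) = 10.
  α_2 = 12: Horner steps 6 → 0, so m(12) = 0.
  α_3 = 6: Horner steps 6 → 3, so m(6) = 3.
  α_4 = 9: Horner steps 6 → 8, so m(9) = 8.
  α_5 = 8: Horner steps 6 → 2, so m(8) = 2.
Codeword c = [10, 0, 3, 8, 2] ∈ F_13^5.


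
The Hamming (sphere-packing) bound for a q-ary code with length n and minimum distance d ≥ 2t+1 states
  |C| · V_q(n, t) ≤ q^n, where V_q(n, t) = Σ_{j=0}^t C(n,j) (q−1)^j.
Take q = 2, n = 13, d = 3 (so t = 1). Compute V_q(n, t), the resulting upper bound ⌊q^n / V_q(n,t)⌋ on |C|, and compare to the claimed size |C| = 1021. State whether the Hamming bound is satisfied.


V_q(n, t) = 14, q^n = 8192, Hamming bound = 585, |C| = 1021 > bound (violated).

Step 1: Compute V_q(n, t) = Σ_{j=0}^1 C(n, j) (q−1)^j.
  j = 0: C(13,0)·(1)^0 = 1·1 = 1.
  j = 1: C(13,1)·(1)^1 = 13·1 = 13.
  V_q(n, t) = 1 + 13 = 14.
Step 2: q^n = 2^13 = 8192.
Step 3: Hamming bound ⌊q^n / V_q(n,t)⌋ = ⌊8192/14⌋ = 585.
Step 4: Compare |C| = 1021 to 585: violated.
The claimed |C| lies above the Hamming bound, so no 2-ary code of length 13 with d ≥ 3 can have 1021 codewords.


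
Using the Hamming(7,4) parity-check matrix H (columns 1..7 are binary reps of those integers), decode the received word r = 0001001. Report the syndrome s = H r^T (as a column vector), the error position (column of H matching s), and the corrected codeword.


s = (0, 1, 1)^T, error position = 3, corrected codeword c = 0011001

Compute s = H r^T mod 2 one row at a time:
  s_1 = 1 + 0 + 0 + 1 = 2 ≡ 0 (mod 2).
  s_2 = 0 + 0 + 0 + 1 = 1 ≡ 1 (mod 2).
  s_3 = 0 + 0 + 0 + 1 = 1 ≡ 1 (mod 2).
s = (0, 1, 1)^T — this equals column 3 of H (binary 011), so error is at position 3.
Correct: flip bit 3 of r = 0001001 to get c = 0011001.


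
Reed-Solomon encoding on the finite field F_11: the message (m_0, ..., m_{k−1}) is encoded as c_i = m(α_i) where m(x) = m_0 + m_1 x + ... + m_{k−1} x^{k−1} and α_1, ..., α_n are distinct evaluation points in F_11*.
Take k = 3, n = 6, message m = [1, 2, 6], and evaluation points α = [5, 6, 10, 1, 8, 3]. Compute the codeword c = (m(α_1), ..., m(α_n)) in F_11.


c = [7, 9, 5, 9, 5, 6]

Message polynomial: m(x) = 1 + 2·x + 6·x^2 (mod 11).
For each evaluation point α_i, compute m(α_i) mod 11:
  α_1 = 5: Horner steps 6 → 10 → 7, so m(5) = 7.
  α_2 = 6: Horner steps 6 → 5 → 9, so m(6) = 9.
  α_3 = 10: Horner steps 6 → 7 → 5, so m(10) = 5.
  α_4 = 1: Horner steps 6 → 8 → 9, so m(1) = 9.
  α_5 = 8: Horner steps 6 → 6 → 5, so m(8) = 5.
  α_6 = 3: Horner steps 6 → 9 → 6, so m(3) = 6.
Codeword c = [7, 9, 5, 9, 5, 6] ∈ F_11^6.


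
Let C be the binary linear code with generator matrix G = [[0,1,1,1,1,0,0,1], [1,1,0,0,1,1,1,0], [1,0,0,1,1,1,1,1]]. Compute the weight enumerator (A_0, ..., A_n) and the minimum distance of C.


Weight distribution: A_0 = 1, A_2 = 1, A_3 = 1, A_5 = 3, A_6 = 2. Minimum distance d = 2.

Enumerate all 2^3 = 8 messages m ∈ F_2^3.
For each, compute codeword c = mG in F_2^8, then tally its weight.
  m = 000 → c = 00000000, weight = 0.
  m = 100 → c = 01111001, weight = 5.
  m = 010 → c = 11001110, weight = 5.
  m = 110 → c = 10110111, weight = 6.
  m = 001 → c = 10011111, weight = 6.
  m = 101 → c = 11100110, weight = 5.
  m = 011 → c = 01010001, weight = 3.
  m = 111 → c = 00101000, weight = 2.
Tally weights:
  weight 0: 1 codewords.
  weight 2: 1 codewords.
  weight 3: 1 codewords.
  weight 5: 3 codewords.
  weight 6: 2 codewords.
Minimum distance d = smallest w > 0 with A_w > 0 = 2.
Sanity: Σ A_w = 8 = 2^3 = 8 ✓.


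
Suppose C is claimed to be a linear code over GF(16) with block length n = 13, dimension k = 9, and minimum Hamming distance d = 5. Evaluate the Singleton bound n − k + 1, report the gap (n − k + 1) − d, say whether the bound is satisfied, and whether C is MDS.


Singleton RHS = n − k + 1 = 5, slack = 0, bound satisfied, MDS.

Singleton bound: d ≤ n − k + 1.
Here n = 13, k = 9, so n − k + 1 = 5.
Given d = 5, check d ≤ 5: YES.
Slack = (n − k + 1) − d = 0.
The code is MDS (slack = 0).
Description: the claimed parameters are [13, 9, 5]_16; such a code would be MDS (meets Singleton bound).


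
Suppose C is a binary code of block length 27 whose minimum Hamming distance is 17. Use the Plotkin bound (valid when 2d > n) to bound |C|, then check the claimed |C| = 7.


Plotkin bound M ≤ 4; given |C| = 7 > bound (violated).

Check applicability: 2d = 34, n = 27.
2d − n = 7 > 0, so Plotkin applies.
Compute d/(2d−n) = 17/7 ≈ 2.4286.
⌊d/(2d−n)⌋ = 2.
Plotkin bound: M ≤ 2·2 = 4.
Given |C| = 7, check: VIOLATED.
This |C| is above the Plotkin bound, so no binary code with n = 27, d = 17 and 7 codewords exists.


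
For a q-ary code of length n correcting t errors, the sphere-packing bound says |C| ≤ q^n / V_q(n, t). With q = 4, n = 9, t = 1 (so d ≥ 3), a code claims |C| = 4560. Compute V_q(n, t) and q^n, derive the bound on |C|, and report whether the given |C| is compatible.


V_q(n, t) = 28, q^n = 262144, Hamming bound = 9362, |C| = 4560 ≤ bound (satisfied).

Step 1: Compute V_q(n, t) = Σ_{j=0}^1 C(n, j) (q−1)^j.
  j = 0: C(9,0)·(3)^0 = 1·1 = 1.
  j = 1: C(9,1)·(3)^1 = 9·3 = 27.
  V_q(n, t) = 1 + 27 = 28.
Step 2: q^n = 4^9 = 262144.
Step 3: Hamming bound ⌊q^n / V_q(n,t)⌋ = ⌊262144/28⌋ = 9362.
Step 4: Compare |C| = 4560 to 9362: satisfied.
The claimed |C| lies below the Hamming bound.


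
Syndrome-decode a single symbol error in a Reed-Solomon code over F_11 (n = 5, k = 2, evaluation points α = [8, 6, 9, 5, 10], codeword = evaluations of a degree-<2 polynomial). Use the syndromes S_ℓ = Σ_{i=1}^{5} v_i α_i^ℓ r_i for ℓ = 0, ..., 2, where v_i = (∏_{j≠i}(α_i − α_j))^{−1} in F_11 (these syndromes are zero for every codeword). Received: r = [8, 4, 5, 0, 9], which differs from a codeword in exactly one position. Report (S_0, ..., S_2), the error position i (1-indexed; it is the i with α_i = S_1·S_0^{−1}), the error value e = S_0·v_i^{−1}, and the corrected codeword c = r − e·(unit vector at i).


S = (7, 1, 8), error at position 1, error magnitude e = 7, c = [1, 4, 5, 0, 9].

Step 1: column multipliers v_i = (∏_{j≠i}(α_i − α_j))^{−1} mod 11.
  i = 1 (α = 8): (8−6)(8−9)(8−5)(8−10) = 2·(−1)·3·(−2) = 12 ≡ 1, so v_1 = 1^{−1} = 1 (mod 11).
  i = 2 (α = 6): (6−8)(6−9)(6−5)(6−10) = (−2)·(−3)·1·(−4) = −24 ≡ 9, so v_2 = 9^{−1} = 5 (mod 11).
  i = 3 (α = 9): (9−8)(9−6)(9−5)(9−10) = 1·3·4·(−1) = −12 ≡ 10, so v_3 = 10^{−1} = 10 (mod 11).
  i = 4 (α = 5): (5−8)(5−6)(5−9)(5−10) = (−3)·(−1)·(−4)·(−5) = 60 ≡ 5, so v_4 = 5^{−1} = 9 (mod 11).
  i = 5 (α = 10): (10−8)(10−6)(10−9)(10−5) = 2·4·1·5 = 40 ≡ 7, so v_5 = 7^{−1} = 8 (mod 11).
  v = [1, 5, 10, 9, 8].
Step 2: syndromes of r = [8, 4, 5, 0, 9] (all sums mod 11).
  S_0 = Σ v_i r_i = 1·8 + 5·4 + 10·5 + 9·0 + 8·9 = 150 ≡ 7.
  S_1 = Σ v_i α_i r_i = 1·8·8 + 5·6·4 + 10·9·5 + 9·5·0 + 8·10·9 = 1354 ≡ 1.
  α_i^2 mod 11 = [9, 3, 4, 3, 1].
  S_2 = Σ v_i α_i^2 r_i = 1·9·8 + 5·3·4 + 10·4·5 + 9·3·0 + 8·1·9 = 404 ≡ 8.
  S = (7, 1, 8) ≠ 0, so r is not a codeword (an error is present).
Step 3: locate the error. For a single error e at position i, S_ℓ = v_i·e·α_i^ℓ, so α_err = S_1/S_0.
  S_0^{−1} = 7^{−1} = 8 (mod 11), so α_err = 1·8 = 8 ≡ 8 = α_1. Error position i = 1.
  Consistency check: S_2/S_1 = 8·1 = 8 ≡ 8 = α_err ✓ (single-error assumption holds).
Step 4: error magnitude e = S_0/v_1 = S_0·∏_{j≠1}(α_1 − α_j) = 7·1 = 7 ≡ 7 (mod 11).
Step 5: correct position 1: c_1 = r_1 − e = 8 − 7 ≡ 1 (mod 11). Hence c = [1, 4, 5, 0, 9].
  Check: interpolating c through the α_i gives m(x) = 2 + 4·x (degree < 2) with m(α_i) = c_i for every i, so c is indeed a codeword.


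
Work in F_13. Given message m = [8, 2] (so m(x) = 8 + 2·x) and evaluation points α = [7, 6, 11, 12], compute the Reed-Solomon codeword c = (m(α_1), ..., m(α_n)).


c = [9, 7, 4, 6]

Message polynomial: m(x) = 8 + 2·x (mod 13).
For each evaluation point α_i, compute m(α_i) mod 13:
  α_1 = 7: Horner steps 2 → 9, so m(7) = 9.
  α_2 = 6: Horner steps 2 → 7, so m(6) = 7.
  α_3 = 11: Horner steps 2 → 4, so m(11) = 4.
  α_4 = 12: Horner steps 2 → 6, so m(12) = 6.
Codeword c = [9, 7, 4, 6] ∈ F_13^4.


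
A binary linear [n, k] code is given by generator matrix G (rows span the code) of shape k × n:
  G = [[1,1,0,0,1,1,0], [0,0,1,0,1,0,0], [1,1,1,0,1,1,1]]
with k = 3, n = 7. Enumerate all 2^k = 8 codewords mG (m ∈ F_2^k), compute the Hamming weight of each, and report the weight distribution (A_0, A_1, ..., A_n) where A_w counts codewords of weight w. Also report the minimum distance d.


Weight distribution: A_0 = 1, A_2 = 3, A_4 = 3, A_6 = 1. Minimum distance d = 2.

Enumerate all 2^3 = 8 messages m ∈ F_2^3.
For each, compute codeword c = mG in F_2^7, then tally its weight.
  m = 000 → c = 0000000, weight = 0.
  m = 100 → c = 1100110, weight = 4.
  m = 010 → c = 0010100, weight = 2.
  m = 110 → c = 1110010, weight = 4.
  m = 001 → c = 1110111, weight = 6.
  m = 101 → c = 0010001, weight = 2.
  m = 011 → c = 1100011, weight = 4.
  m = 111 → c = 0000101, weight = 2.
Tally weights:
  weight 0: 1 codewords.
  weight 2: 3 codewords.
  weight 4: 3 codewords.
  weight 6: 1 codewords.
Minimum distance d = smallest w > 0 with A_w > 0 = 2.
Sanity: Σ A_w = 8 = 2^3 = 8 ✓.


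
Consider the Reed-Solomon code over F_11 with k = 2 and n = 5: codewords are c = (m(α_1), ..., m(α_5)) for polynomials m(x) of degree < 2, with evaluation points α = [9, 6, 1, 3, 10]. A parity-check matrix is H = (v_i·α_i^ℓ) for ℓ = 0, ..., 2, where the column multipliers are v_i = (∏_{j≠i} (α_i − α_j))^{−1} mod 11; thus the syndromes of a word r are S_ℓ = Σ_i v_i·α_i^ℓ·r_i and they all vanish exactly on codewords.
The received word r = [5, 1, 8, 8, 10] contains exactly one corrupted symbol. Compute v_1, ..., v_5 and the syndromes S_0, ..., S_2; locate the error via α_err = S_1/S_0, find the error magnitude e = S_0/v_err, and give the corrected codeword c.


S = (2, 2, 2), error at position 3, error magnitude e = 10, c = [5, 1, 9, 8, 10].

Step 1: column multipliers v_i = (∏_{j≠i}(α_i − α_j))^{−1} mod 11.
  i = 1 (α = 9): (9−6)(9−1)(9−3)(9−10) = 3·8·6·(−1) = −144 ≡ 10, so v_1 = 10^{−1} = 10 (mod 11).
  i = 2 (α = 6): (6−9)(6−1)(6−3)(6−10) = (−3)·5·3·(−4) = 180 ≡ 4, so v_2 = 4^{−1} = 3 (mod 11).
  i = 3 (α = 1): (1−9)(1−6)(1−3)(1−10) = (−8)·(−5)·(−2)·(−9) = 720 ≡ 5, so v_3 = 5^{−1} = 9 (mod 11).
  i = 4 (α = 3): (3−9)(3−6)(3−1)(3−10) = (−6)·(−3)·2·(−7) = −252 ≡ 1, so v_4 = 1^{−1} = 1 (mod 11).
  i = 5 (α = 10): (10−9)(10−6)(10−1)(10−3) = 1·4·9·7 = 252 ≡ 10, so v_5 = 10^{−1} = 10 (mod 11).
  v = [10, 3, 9, 1, 10].
Step 2: syndromes of r = [5, 1, 8, 8, 10] (all sums mod 11).
  S_0 = Σ v_i r_i = 10·5 + 3·1 + 9·8 + 1·8 + 10·10 = 233 ≡ 2.
  S_1 = Σ v_i α_i r_i = 10·9·5 + 3·6·1 + 9·1·8 + 1·3·8 + 10·10·10 = 1564 ≡ 2.
  α_i^2 mod 11 = [4, 3, 1, 9, 1].
  S_2 = Σ v_i α_i^2 r_i = 10·4·5 + 3·3·1 + 9·1·8 + 1·9·8 + 10·1·10 = 453 ≡ 2.
  S = (2, 2, 2) ≠ 0, so r is not a codeword (an error is present).
Step 3: locate the error. For a single error e at position i, S_ℓ = v_i·e·α_i^ℓ, so α_err = S_1/S_0.
  S_0^{−1} = 2^{−1} = 6 (mod 11), so α_err = 2·6 = 12 ≡ 1 = α_3. Error position i = 3.
  Consistency check: S_2/S_1 = 2·6 = 12 ≡ 1 = α_err ✓ (single-error assumption holds).
Step 4: error magnitude e = S_0/v_3 = S_0·∏_{j≠3}(α_3 − α_j) = 2·5 = 10 ≡ 10 (mod 11).
Step 5: correct position 3: c_3 = r_3 − e = 8 − 10 ≡ 9 (mod 11). Hence c = [5, 1, 9, 8, 10].
  Check: interpolating c through the α_i gives m(x) = 4 + 5·x (degree < 2) with m(α_i) = c_i for every i, so c is indeed a codeword.


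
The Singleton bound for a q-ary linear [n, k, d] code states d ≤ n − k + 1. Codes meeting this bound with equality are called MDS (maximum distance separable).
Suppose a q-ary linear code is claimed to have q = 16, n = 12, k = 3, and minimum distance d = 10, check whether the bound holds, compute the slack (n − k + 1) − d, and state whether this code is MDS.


Singleton RHS = n − k + 1 = 10, slack = 0, bound satisfied, MDS.

Singleton bound: d ≤ n − k + 1.
Here n = 12, k = 3, so n − k + 1 = 10.
Given d = 10, check d ≤ 10: YES.
Slack = (n − k + 1) − d = 0.
The code is MDS (slack = 0).
Description: the claimed parameters are [12, 3, 10]_16; such a code would be MDS (meets Singleton bound).


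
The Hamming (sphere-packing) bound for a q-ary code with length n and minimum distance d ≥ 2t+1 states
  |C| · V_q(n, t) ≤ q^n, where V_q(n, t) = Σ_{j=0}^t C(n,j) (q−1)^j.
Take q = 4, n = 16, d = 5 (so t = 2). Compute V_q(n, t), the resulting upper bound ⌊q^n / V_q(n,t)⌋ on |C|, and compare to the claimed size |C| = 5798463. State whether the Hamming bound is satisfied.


V_q(n, t) = 1129, q^n = 4294967296, Hamming bound = 3804222, |C| = 5798463 > bound (violated).

Step 1: Compute V_q(n, t) = Σ_{j=0}^2 C(n, j) (q−1)^j.
  j = 0: C(16,0)·(3)^0 = 1·1 = 1.
  j = 1: C(16,1)·(3)^1 = 16·3 = 48.
  j = 2: C(16,2)·(3)^2 = 120·9 = 1080.
  V_q(n, t) = 1 + 48 + 1080 = 1129.
Step 2: q^n = 4^16 = 4294967296.
Step 3: Hamming bound ⌊q^n / V_q(n,t)⌋ = ⌊4294967296/1129⌋ = 3804222.
Step 4: Compare |C| = 5798463 to 3804222: violated.
The claimed |C| lies above the Hamming bound, so no 4-ary code of length 16 with d ≥ 5 can have 5798463 codewords.


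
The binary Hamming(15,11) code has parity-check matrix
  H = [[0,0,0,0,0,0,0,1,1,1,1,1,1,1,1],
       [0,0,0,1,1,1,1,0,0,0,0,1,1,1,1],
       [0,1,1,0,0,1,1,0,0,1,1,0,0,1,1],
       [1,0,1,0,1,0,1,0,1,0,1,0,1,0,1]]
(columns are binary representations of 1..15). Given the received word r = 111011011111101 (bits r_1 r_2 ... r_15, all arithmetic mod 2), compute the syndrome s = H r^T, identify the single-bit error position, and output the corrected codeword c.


s = (1, 1, 0, 1)^T, error position = 13, corrected codeword c = 111011011111001

Compute s = H r^T mod 2 one row at a time:
  s_1 = 1 + 1 + 1 + 1 + 1 + 1 + 0 + 1 = 7 ≡ 1 (mod 2).
  s_2 = 0 + 1 + 1 + 0 + 1 + 1 + 0 + 1 = 5 ≡ 1 (mod 2).
  s_3 = 1 + 1 + 1 + 0 + 1 + 1 + 0 + 1 = 6 ≡ 0 (mod 2).
  s_4 = 1 + 1 + 1 + 0 + 1 + 1 + 1 + 1 = 7 ≡ 1 (mod 2).
s = (1, 1, 0, 1)^T — this equals column 13 of H (binary 1101), so error is at position 13.
Correct: flip bit 13 of r = 111011011111101 to get c = 111011011111001.


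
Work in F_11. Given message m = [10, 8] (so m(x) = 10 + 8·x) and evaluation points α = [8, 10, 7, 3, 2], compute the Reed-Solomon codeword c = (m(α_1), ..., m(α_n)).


c = [8, 2, 0, 1, 4]

Message polynomial: m(x) = 10 + 8·x (mod 11).
For each evaluation point α_i, compute m(α_i) mod 11:
  α_1 = 8: Horner steps 8 → 8, so m(8) = 8.
  α_2 = 10: Horner steps 8 → 2, so m(10) = 2.
  α_3 = 7: Horner steps 8 → 0, so m(7) = 0.
  α_4 = 3: Horner steps 8 → 1, so m(3) = 1.
  α_5 = 2: Horner steps 8 → 4, so m(2) = 4.
Codeword c = [8, 2, 0, 1, 4] ∈ F_11^5.


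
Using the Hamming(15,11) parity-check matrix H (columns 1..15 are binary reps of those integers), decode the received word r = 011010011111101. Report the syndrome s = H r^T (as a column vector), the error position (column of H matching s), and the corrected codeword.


s = (1, 0, 1, 0)^T, error position = 10, corrected codeword c = 011010011011101

Compute s = H r^T mod 2 one row at a time:
  s_1 = 1 + 1 + 1 + 1 + 1 + 1 + 0 + 1 = 7 ≡ 1 (mod 2).
  s_2 = 0 + 1 + 0 + 0 + 1 + 1 + 0 + 1 = 4 ≡ 0 (mod 2).
  s_3 = 1 + 1 + 0 + 0 + 1 + 1 + 0 + 1 = 5 ≡ 1 (mod 2).
  s_4 = 0 + 1 + 1 + 0 + 1 + 1 + 1 + 1 = 6 ≡ 0 (mod 2).
s = (1, 0, 1, 0)^T — this equals column 10 of H (binary 1010), so error is at position 10.
Correct: flip bit 10 of r = 011010011111101 to get c = 011010011011101.


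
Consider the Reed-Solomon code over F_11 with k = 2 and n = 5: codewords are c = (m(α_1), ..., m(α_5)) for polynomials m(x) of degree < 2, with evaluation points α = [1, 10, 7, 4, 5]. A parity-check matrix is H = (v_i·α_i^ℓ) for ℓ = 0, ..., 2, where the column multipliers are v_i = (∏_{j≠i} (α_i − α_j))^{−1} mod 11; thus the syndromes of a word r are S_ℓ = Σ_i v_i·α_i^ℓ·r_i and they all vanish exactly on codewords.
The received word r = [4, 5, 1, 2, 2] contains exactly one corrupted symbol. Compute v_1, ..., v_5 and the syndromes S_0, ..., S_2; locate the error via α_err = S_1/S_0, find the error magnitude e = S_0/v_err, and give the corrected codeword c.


S = (5, 9, 3), error at position 4, error magnitude e = 5, c = [4, 5, 1, 8, 2].

Step 1: column multipliers v_i = (∏_{j≠i}(α_i − α_j))^{−1} mod 11.
  i = 1 (α = 1): (1−10)(1−7)(1−4)(1−5) = (−9)·(−6)·(−3)·(−4) = 648 ≡ 10, so v_1 = 10^{−1} = 10 (mod 11).
  i = 2 (α = 10): (10−1)(10−7)(10−4)(10−5) = 9·3·6·5 = 810 ≡ 7, so v_2 = 7^{−1} = 8 (mod 11).
  i = 3 (α = 7): (7−1)(7−10)(7−4)(7−5) = 6·(−3)·3·2 = −108 ≡ 2, so v_3 = 2^{−1} = 6 (mod 11).
  i = 4 (α = 4): (4−1)(4−10)(4−7)(4−5) = 3·(−6)·(−3)·(−1) = −54 ≡ 1, so v_4 = 1^{−1} = 1 (mod 11).
  i = 5 (α = 5): (5−1)(5−10)(5−7)(5−4) = 4·(−5)·(−2)·1 = 40 ≡ 7, so v_5 = 7^{−1} = 8 (mod 11).
  v = [10, 8, 6, 1, 8].
Step 2: syndromes of r = [4, 5, 1, 2, 2] (all sums mod 11).
  S_0 = Σ v_i r_i = 10·4 + 8·5 + 6·1 + 1·2 + 8·2 = 104 ≡ 5.
  S_1 = Σ v_i α_i r_i = 10·1·4 + 8·10·5 + 6·7·1 + 1·4·2 + 8·5·2 = 570 ≡ 9.
  α_i^2 mod 11 = [1, 1, 5, 5, 3].
  S_2 = Σ v_i α_i^2 r_i = 10·1·4 + 8·1·5 + 6·5·1 + 1·5·2 + 8·3·2 = 168 ≡ 3.
  S = (5, 9, 3) ≠ 0, so r is not a codeword (an error is present).
Step 3: locate the error. For a single error e at position i, S_ℓ = v_i·e·α_i^ℓ, so α_err = S_1/S_0.
  S_0^{−1} = 5^{−1} = 9 (mod 11), so α_err = 9·9 = 81 ≡ 4 = α_4. Error position i = 4.
  Consistency check: S_2/S_1 = 3·5 = 15 ≡ 4 = α_err ✓ (single-error assumption holds).
Step 4: error magnitude e = S_0/v_4 = S_0·∏_{j≠4}(α_4 − α_j) = 5·1 = 5 ≡ 5 (mod 11).
Step 5: correct position 4: c_4 = r_4 − e = 2 − 5 ≡ 8 (mod 11). Hence c = [4, 5, 1, 8, 2].
  Check: interpolating c through the α_i gives m(x) = 10 + 5·x (degree < 2) with m(α_i) = c_i for every i, so c is indeed a codeword.


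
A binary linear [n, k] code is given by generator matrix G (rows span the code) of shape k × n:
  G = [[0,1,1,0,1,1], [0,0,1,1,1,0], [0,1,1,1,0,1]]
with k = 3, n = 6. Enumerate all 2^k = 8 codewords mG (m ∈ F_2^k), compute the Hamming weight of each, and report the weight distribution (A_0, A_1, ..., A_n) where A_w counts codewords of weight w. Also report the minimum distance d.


Weight distribution: A_0 = 1, A_1 = 1, A_2 = 1, A_3 = 3, A_4 = 2. Minimum distance d = 1.

Enumerate all 2^3 = 8 messages m ∈ F_2^3.
For each, compute codeword c = mG in F_2^6, then tally its weight.
  m = 000 → c = 000000, weight = 0.
  m = 100 → c = 011011, weight = 4.
  m = 010 → c = 001110, weight = 3.
  m = 110 → c = 010101, weight = 3.
  m = 001 → c = 011101, weight = 4.
  m = 101 → c = 000110, weight = 2.
  m = 011 → c = 010011, weight = 3.
  m = 111 → c = 001000, weight = 1.
Tally weights:
  weight 0: 1 codewords.
  weight 1: 1 codewords.
  weight 2: 1 codewords.
  weight 3: 3 codewords.
  weight 4: 2 codewords.
Minimum distance d = smallest w > 0 with A_w > 0 = 1.
Sanity: Σ A_w = 8 = 2^3 = 8 ✓.


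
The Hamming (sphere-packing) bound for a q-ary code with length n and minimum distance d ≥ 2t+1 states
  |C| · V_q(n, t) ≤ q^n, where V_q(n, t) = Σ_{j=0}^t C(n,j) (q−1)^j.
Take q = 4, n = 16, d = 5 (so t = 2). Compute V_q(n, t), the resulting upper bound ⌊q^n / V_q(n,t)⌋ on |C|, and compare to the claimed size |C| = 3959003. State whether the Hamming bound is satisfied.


V_q(n, t) = 1129, q^n = 4294967296, Hamming bound = 3804222, |C| = 3959003 > bound (violated).

Step 1: Compute V_q(n, t) = Σ_{j=0}^2 C(n, j) (q−1)^j.
  j = 0: C(16,0)·(3)^0 = 1·1 = 1.
  j = 1: C(16,1)·(3)^1 = 16·3 = 48.
  j = 2: C(16,2)·(3)^2 = 120·9 = 1080.
  V_q(n, t) = 1 + 48 + 1080 = 1129.
Step 2: q^n = 4^16 = 4294967296.
Step 3: Hamming bound ⌊q^n / V_q(n,t)⌋ = ⌊4294967296/1129⌋ = 3804222.
Step 4: Compare |C| = 3959003 to 3804222: violated.
The claimed |C| lies above the Hamming bound, so no 4-ary code of length 16 with d ≥ 5 can have 3959003 codewords.


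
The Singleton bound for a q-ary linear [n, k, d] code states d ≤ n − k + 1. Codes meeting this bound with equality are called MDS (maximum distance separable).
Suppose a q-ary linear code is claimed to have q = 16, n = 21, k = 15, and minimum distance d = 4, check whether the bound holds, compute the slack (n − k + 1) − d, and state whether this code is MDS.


Singleton RHS = n − k + 1 = 7, slack = 3, bound satisfied, not MDS.

Singleton bound: d ≤ n − k + 1.
Here n = 21, k = 15, so n − k + 1 = 7.
Given d = 4, check d ≤ 7: YES.
Slack = (n − k + 1) − d = 3.
The code is NOT MDS (slack = 3 > 0).
Description: the claimed parameters are [21, 15, 4]_16; such a code would be non-MDS.


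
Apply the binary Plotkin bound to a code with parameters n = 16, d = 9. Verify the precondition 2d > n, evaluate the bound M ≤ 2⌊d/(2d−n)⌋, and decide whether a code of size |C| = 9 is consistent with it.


Plotkin bound M ≤ 8; given |C| = 9 > bound (violated).

Check applicability: 2d = 18, n = 16.
2d − n = 2 > 0, so Plotkin applies.
Compute d/(2d−n) = 9/2 ≈ 4.5000.
⌊d/(2d−n)⌋ = 4.
Plotkin bound: M ≤ 2·4 = 8.
Given |C| = 9, check: VIOLATED.
This |C| is above the Plotkin bound, so no binary code with n = 16, d = 9 and 9 codewords exists.


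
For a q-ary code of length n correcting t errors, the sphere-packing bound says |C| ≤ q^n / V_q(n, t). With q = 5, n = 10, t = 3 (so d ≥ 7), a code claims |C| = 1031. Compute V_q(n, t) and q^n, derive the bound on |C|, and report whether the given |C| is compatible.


V_q(n, t) = 8441, q^n = 9765625, Hamming bound = 1156, |C| = 1031 ≤ bound (satisfied).

Step 1: Compute V_q(n, t) = Σ_{j=0}^3 C(n, j) (q−1)^j.
  j = 0: C(10,0)·(4)^0 = 1·1 = 1.
  j = 1: C(10,1)·(4)^1 = 10·4 = 40.
  j = 2: C(10,2)·(4)^2 = 45·16 = 720.
  j = 3: C(10,3)·(4)^3 = 120·64 = 7680.
  V_q(n, t) = 1 + 40 + 720 + 7680 = 8441.
Step 2: q^n = 5^10 = 9765625.
Step 3: Hamming bound ⌊q^n / V_q(n,t)⌋ = ⌊9765625/8441⌋ = 1156.
Step 4: Compare |C| = 1031 to 1156: satisfied.
The claimed |C| lies below the Hamming bound.


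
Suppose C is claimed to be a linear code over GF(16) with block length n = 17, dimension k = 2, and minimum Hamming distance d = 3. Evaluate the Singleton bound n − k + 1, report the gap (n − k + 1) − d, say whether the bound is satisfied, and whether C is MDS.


Singleton RHS = n − k + 1 = 16, slack = 13, bound satisfied, not MDS.

Singleton bound: d ≤ n − k + 1.
Here n = 17, k = 2, so n − k + 1 = 16.
Given d = 3, check d ≤ 16: YES.
Slack = (n − k + 1) − d = 13.
The code is NOT MDS (slack = 13 > 0).
Description: the claimed parameters are [17, 2, 3]_16; such a code would be non-MDS.


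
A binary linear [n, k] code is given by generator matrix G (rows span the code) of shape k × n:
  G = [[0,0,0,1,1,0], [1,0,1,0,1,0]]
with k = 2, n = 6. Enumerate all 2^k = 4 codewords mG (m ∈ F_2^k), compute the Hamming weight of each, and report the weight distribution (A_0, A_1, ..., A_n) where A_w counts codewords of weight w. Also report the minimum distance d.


Weight distribution: A_0 = 1, A_2 = 1, A_3 = 2. Minimum distance d = 2.

Enumerate all 2^2 = 4 messages m ∈ F_2^2.
For each, compute codeword c = mG in F_2^6, then tally its weight.
  m = 00 → c = 000000, weight = 0.
  m = 10 → c = 000110, weight = 2.
  m = 01 → c = 101010, weight = 3.
  m = 11 → c = 101100, weight = 3.
Tally weights:
  weight 0: 1 codewords.
  weight 2: 1 codewords.
  weight 3: 2 codewords.
Minimum distance d = smallest w > 0 with A_w > 0 = 2.
Sanity: Σ A_w = 4 = 2^2 = 4 ✓.


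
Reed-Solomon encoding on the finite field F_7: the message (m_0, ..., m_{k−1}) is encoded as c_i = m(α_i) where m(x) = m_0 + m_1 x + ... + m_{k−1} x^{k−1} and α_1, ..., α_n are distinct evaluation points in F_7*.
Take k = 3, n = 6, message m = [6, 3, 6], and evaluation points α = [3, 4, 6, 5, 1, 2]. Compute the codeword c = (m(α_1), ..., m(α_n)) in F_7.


c = [6, 2, 2, 3, 1, 1]

Message polynomial: m(x) = 6 + 3·x + 6·x^2 (mod 7).
For each evaluation point α_i, compute m(α_i) mod 7:
  α_1 = 3: Horner steps 6 → 0 → 6, so m(3) = 6.
  α_2 = 4: Horner steps 6 → 6 → 2, so m(4) = 2.
  α_3 = 6: Horner steps 6 → 4 → 2, so m(6) = 2.
  α_4 = 5: Horner steps 6 → 5 → 3, so m(5) = 3.
  α_5 = 1: Horner steps 6 → 2 → 1, so m(1) = 1.
  α_6 = 2: Horner steps 6 → 1 → 1, so m(2) = 1.
Codeword c = [6, 2, 2, 3, 1, 1] ∈ F_7^6.


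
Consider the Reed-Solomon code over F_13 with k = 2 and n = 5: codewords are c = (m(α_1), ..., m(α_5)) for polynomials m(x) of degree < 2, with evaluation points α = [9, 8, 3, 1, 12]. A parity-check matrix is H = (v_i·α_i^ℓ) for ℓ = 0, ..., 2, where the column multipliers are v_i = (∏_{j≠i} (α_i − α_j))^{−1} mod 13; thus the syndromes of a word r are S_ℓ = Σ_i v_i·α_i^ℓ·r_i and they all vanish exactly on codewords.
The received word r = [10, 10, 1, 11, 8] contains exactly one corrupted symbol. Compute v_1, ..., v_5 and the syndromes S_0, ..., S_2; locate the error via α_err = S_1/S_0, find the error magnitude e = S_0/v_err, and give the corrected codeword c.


S = (6, 9, 7), error at position 2, error magnitude e = 8, c = [10, 2, 1, 11, 8].

Step 1: column multipliers v_i = (∏_{j≠i}(α_i − α_j))^{−1} mod 13.
  i = 1 (α = 9): (9−8)(9−3)(9−1)(9−12) = 1·6·8·(−3) = −144 ≡ 12, so v_1 = 12^{−1} = 12 (mod 13).
  i = 2 (α = 8): (8−9)(8−3)(8−1)(8−12) = (−1)·5·7·(−4) = 140 ≡ 10, so v_2 = 10^{−1} = 4 (mod 13).
  i = 3 (α = 3): (3−9)(3−8)(3−1)(3−12) = (−6)·(−5)·2·(−9) = −540 ≡ 6, so v_3 = 6^{−1} = 11 (mod 13).
  i = 4 (α = 1): (1−9)(1−8)(1−3)(1−12) = (−8)·(−7)·(−2)·(−11) = 1232 ≡ 10, so v_4 = 10^{−1} = 4 (mod 13).
  i = 5 (α = 12): (12−9)(12−8)(12−3)(12−1) = 3·4·9·11 = 1188 ≡ 5, so v_5 = 5^{−1} = 8 (mod 13).
  v = [12, 4, 11, 4, 8].
Step 2: syndromes of r = [10, 10, 1, 11, 8] (all sums mod 13).
  S_0 = Σ v_i r_i = 12·10 + 4·10 + 11·1 + 4·11 + 8·8 = 279 ≡ 6.
  S_1 = Σ v_i α_i r_i = 12·9·10 + 4·8·10 + 11·3·1 + 4·1·11 + 8·12·8 = 2245 ≡ 9.
  α_i^2 mod 13 = [3, 12, 9, 1, 1].
  S_2 = Σ v_i α_i^2 r_i = 12·3·10 + 4·12·10 + 11·9·1 + 4·1·11 + 8·1·8 = 1047 ≡ 7.
  S = (6, 9, 7) ≠ 0, so r is not a codeword (an error is present).
Step 3: locate the error. For a single error e at position i, S_ℓ = v_i·e·α_i^ℓ, so α_err = S_1/S_0.
  S_0^{−1} = 6^{−1} = 11 (mod 13), so α_err = 9·11 = 99 ≡ 8 = α_2. Error position i = 2.
  Consistency check: S_2/S_1 = 7·3 = 21 ≡ 8 = α_err ✓ (single-error assumption holds).
Step 4: error magnitude e = S_0/v_2 = S_0·∏_{j≠2}(α_2 − α_j) = 6·10 = 60 ≡ 8 (mod 13).
Step 5: correct position 2: c_2 = r_2 − e = 10 − 8 ≡ 2 (mod 13). Hence c = [10, 2, 1, 11, 8].
  Check: interpolating c through the α_i gives m(x) = 3 + 8·x (degree < 2) with m(α_i) = c_i for every i, so c is indeed a codeword.


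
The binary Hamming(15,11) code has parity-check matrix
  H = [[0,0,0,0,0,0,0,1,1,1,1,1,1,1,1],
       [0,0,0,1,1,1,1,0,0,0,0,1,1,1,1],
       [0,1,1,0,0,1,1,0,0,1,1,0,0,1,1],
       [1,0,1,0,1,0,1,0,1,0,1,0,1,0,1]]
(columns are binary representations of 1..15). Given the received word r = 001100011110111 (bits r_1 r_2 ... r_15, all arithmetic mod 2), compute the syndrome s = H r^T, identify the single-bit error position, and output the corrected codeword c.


s = (1, 0, 1, 1)^T, error position = 11, corrected codeword c = 001100011100111

Compute s = H r^T mod 2 one row at a time:
  s_1 = 1 + 1 + 1 + 1 + 0 + 1 + 1 + 1 = 7 ≡ 1 (mod 2).
  s_2 = 1 + 0 + 0 + 0 + 0 + 1 + 1 + 1 = 4 ≡ 0 (mod 2).
  s_3 = 0 + 1 + 0 + 0 + 1 + 1 + 1 + 1 = 5 ≡ 1 (mod 2).
  s_4 = 0 + 1 + 0 + 0 + 1 + 1 + 1 + 1 = 5 ≡ 1 (mod 2).
s = (1, 0, 1, 1)^T — this equals column 11 of H (binary 1011), so error is at position 11.
Correct: flip bit 11 of r = 001100011110111 to get c = 001100011100111.


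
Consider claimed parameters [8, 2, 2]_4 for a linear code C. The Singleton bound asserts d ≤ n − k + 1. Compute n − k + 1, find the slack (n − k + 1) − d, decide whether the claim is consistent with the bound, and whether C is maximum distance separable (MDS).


Singleton RHS = n − k + 1 = 7, slack = 5, bound satisfied, not MDS.

Singleton bound: d ≤ n − k + 1.
Here n = 8, k = 2, so n − k + 1 = 7.
Given d = 2, check d ≤ 7: YES.
Slack = (n − k + 1) − d = 5.
The code is NOT MDS (slack = 5 > 0).
Description: the claimed parameters are [8, 2, 2]_4; such a code would be non-MDS.


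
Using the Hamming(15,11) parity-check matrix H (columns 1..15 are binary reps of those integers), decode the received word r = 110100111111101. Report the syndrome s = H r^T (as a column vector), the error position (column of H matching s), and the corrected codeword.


s = (1, 1, 1, 0)^T, error position = 14, corrected codeword c = 110100111111111

Compute s = H r^T mod 2 one row at a time:
  s_1 = 1 + 1 + 1 + 1 + 1 + 1 + 0 + 1 = 7 ≡ 1 (mod 2).
  s_2 = 1 + 0 + 0 + 1 + 1 + 1 + 0 + 1 = 5 ≡ 1 (mod 2).
  s_3 = 1 + 0 + 0 + 1 + 1 + 1 + 0 + 1 = 5 ≡ 1 (mod 2).
  s_4 = 1 + 0 + 0 + 1 + 1 + 1 + 1 + 1 = 6 ≡ 0 (mod 2).
s = (1, 1, 1, 0)^T — this equals column 14 of H (binary 1110), so error is at position 14.
Correct: flip bit 14 of r = 110100111111101 to get c = 110100111111111.
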